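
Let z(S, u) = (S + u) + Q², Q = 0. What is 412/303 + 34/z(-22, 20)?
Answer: -4739/303 ≈ -15.640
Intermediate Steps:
z(S, u) = S + u (z(S, u) = (S + u) + 0² = (S + u) + 0 = S + u)
412/303 + 34/z(-22, 20) = 412/303 + 34/(-22 + 20) = 412*(1/303) + 34/(-2) = 412/303 + 34*(-½) = 412/303 - 17 = -4739/303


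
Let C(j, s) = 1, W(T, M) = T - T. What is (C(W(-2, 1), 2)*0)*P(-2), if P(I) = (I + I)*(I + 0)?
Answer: 0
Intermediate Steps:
W(T, M) = 0
P(I) = 2*I² (P(I) = (2*I)*I = 2*I²)
(C(W(-2, 1), 2)*0)*P(-2) = (1*0)*(2*(-2)²) = 0*(2*4) = 0*8 = 0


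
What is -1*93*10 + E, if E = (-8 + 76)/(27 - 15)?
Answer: -2773/3 ≈ -924.33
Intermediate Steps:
E = 17/3 (E = 68/12 = 68*(1/12) = 17/3 ≈ 5.6667)
-1*93*10 + E = -1*93*10 + 17/3 = -93*10 + 17/3 = -930 + 17/3 = -2773/3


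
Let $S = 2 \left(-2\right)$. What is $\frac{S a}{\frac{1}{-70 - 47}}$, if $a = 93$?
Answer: $43524$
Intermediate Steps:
$S = -4$
$\frac{S a}{\frac{1}{-70 - 47}} = \frac{\left(-4\right) 93}{\frac{1}{-70 - 47}} = - \frac{372}{\frac{1}{-117}} = - \frac{372}{- \frac{1}{117}} = \left(-372\right) \left(-117\right) = 43524$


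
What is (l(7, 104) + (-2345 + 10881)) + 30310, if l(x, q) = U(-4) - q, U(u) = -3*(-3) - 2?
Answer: 38749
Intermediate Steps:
U(u) = 7 (U(u) = 9 - 2 = 7)
l(x, q) = 7 - q
(l(7, 104) + (-2345 + 10881)) + 30310 = ((7 - 1*104) + (-2345 + 10881)) + 30310 = ((7 - 104) + 8536) + 30310 = (-97 + 8536) + 30310 = 8439 + 30310 = 38749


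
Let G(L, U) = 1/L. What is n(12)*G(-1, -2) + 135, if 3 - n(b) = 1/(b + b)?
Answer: 3169/24 ≈ 132.04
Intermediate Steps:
n(b) = 3 - 1/(2*b) (n(b) = 3 - 1/(b + b) = 3 - 1/(2*b))
n(12)*G(-1, -2) + 135 = (3 - 1/2/12)/(-1) + 135 = (3 - 1/2*1/12)*(-1) + 135 = (3 - 1/24)*(-1) + 135 = (71/24)*(-1) + 135 = -71/24 + 135 = 3169/24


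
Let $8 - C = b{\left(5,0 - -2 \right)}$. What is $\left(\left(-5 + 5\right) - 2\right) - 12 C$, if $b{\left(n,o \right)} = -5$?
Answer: $-158$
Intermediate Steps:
$C = 13$ ($C = 8 - -5 = 8 + 5 = 13$)
$\left(\left(-5 + 5\right) - 2\right) - 12 C = \left(\left(-5 + 5\right) - 2\right) - 156 = \left(0 - 2\right) - 156 = -2 - 156 = -158$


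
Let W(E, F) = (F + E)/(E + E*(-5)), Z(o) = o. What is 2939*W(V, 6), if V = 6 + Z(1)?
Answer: -38207/28 ≈ -1364.5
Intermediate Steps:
V = 7 (V = 6 + 1 = 7)
W(E, F) = -(E + F)/(4*E) (W(E, F) = (E + F)/(E - 5*E) = (E + F)/((-4*E)) = (E + F)*(-1/(4*E)) = -(E + F)/(4*E))
2939*W(V, 6) = 2939*((¼)*(-1*7 - 1*6)/7) = 2939*((¼)*(⅐)*(-7 - 6)) = 2939*((¼)*(⅐)*(-13)) = 2939*(-13/28) = -38207/28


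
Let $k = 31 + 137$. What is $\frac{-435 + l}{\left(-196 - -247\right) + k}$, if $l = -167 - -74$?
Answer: $- \frac{176}{73} \approx -2.411$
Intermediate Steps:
$k = 168$
$l = -93$ ($l = -167 + 74 = -93$)
$\frac{-435 + l}{\left(-196 - -247\right) + k} = \frac{-435 - 93}{\left(-196 - -247\right) + 168} = - \frac{528}{\left(-196 + 247\right) + 168} = - \frac{528}{51 + 168} = - \frac{528}{219} = \left(-528\right) \frac{1}{219} = - \frac{176}{73}$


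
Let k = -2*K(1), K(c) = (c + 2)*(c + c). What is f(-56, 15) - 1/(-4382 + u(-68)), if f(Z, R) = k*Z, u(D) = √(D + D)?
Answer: 6451894351/9601030 + I*√34/9601030 ≈ 672.0 + 6.0733e-7*I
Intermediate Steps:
u(D) = √2*√D (u(D) = √(2*D) = √2*√D)
K(c) = 2*c*(2 + c) (K(c) = (2 + c)*(2*c) = 2*c*(2 + c))
k = -12 (k = -4*(2 + 1) = -4*3 = -2*6 = -12)
f(Z, R) = -12*Z
f(-56, 15) - 1/(-4382 + u(-68)) = -12*(-56) - 1/(-4382 + √2*√(-68)) = 672 - 1/(-4382 + √2*(2*I*√17)) = 672 - 1/(-4382 + 2*I*√34)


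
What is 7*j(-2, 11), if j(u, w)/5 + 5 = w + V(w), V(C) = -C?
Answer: -175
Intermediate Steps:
j(u, w) = -25 (j(u, w) = -25 + 5*(w - w) = -25 + 5*0 = -25 + 0 = -25)
7*j(-2, 11) = 7*(-25) = -175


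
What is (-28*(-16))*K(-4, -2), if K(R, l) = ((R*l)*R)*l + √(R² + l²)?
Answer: 28672 + 896*√5 ≈ 30676.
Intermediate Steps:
K(R, l) = √(R² + l²) + R²*l² (K(R, l) = (l*R²)*l + √(R² + l²) = R²*l² + √(R² + l²) = √(R² + l²) + R²*l²)
(-28*(-16))*K(-4, -2) = (-28*(-16))*(√((-4)² + (-2)²) + (-4)²*(-2)²) = 448*(√(16 + 4) + 16*4) = 448*(√20 + 64) = 448*(2*√5 + 64) = 448*(64 + 2*√5) = 28672 + 896*√5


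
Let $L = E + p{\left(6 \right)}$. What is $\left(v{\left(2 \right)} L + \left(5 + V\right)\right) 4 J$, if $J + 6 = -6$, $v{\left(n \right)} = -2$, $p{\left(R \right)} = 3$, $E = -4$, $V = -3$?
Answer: $-192$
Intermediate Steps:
$J = -12$ ($J = -6 - 6 = -12$)
$L = -1$ ($L = -4 + 3 = -1$)
$\left(v{\left(2 \right)} L + \left(5 + V\right)\right) 4 J = \left(\left(-2\right) \left(-1\right) + \left(5 - 3\right)\right) 4 \left(-12\right) = \left(2 + 2\right) 4 \left(-12\right) = 4 \cdot 4 \left(-12\right) = 16 \left(-12\right) = -192$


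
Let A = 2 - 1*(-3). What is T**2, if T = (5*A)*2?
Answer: 2500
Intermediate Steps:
A = 5 (A = 2 + 3 = 5)
T = 50 (T = (5*5)*2 = 25*2 = 50)
T**2 = 50**2 = 2500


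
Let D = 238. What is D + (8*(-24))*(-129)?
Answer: 25006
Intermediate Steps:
D + (8*(-24))*(-129) = 238 + (8*(-24))*(-129) = 238 - 192*(-129) = 238 + 24768 = 25006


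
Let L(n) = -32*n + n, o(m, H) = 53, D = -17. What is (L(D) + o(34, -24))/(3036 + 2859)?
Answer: 116/1179 ≈ 0.098388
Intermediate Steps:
L(n) = -31*n
(L(D) + o(34, -24))/(3036 + 2859) = (-31*(-17) + 53)/(3036 + 2859) = (527 + 53)/5895 = 580*(1/5895) = 116/1179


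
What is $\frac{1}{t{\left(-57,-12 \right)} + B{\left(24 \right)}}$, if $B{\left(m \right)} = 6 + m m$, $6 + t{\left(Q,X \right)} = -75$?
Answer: $\frac{1}{501} \approx 0.001996$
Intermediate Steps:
$t{\left(Q,X \right)} = -81$ ($t{\left(Q,X \right)} = -6 - 75 = -81$)
$B{\left(m \right)} = 6 + m^{2}$
$\frac{1}{t{\left(-57,-12 \right)} + B{\left(24 \right)}} = \frac{1}{-81 + \left(6 + 24^{2}\right)} = \frac{1}{-81 + \left(6 + 576\right)} = \frac{1}{-81 + 582} = \frac{1}{501}$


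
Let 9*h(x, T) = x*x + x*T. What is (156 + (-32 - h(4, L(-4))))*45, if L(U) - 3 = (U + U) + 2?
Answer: 5560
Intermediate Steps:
L(U) = 5 + 2*U (L(U) = 3 + ((U + U) + 2) = 3 + (2*U + 2) = 3 + (2 + 2*U) = 5 + 2*U)
h(x, T) = x**2/9 + T*x/9 (h(x, T) = (x*x + x*T)/9 = (x**2 + T*x)/9 = x**2/9 + T*x/9)
(156 + (-32 - h(4, L(-4))))*45 = (156 + (-32 - 4*((5 + 2*(-4)) + 4)/9))*45 = (156 + (-32 - 4*((5 - 8) + 4)/9))*45 = (156 + (-32 - 4*(-3 + 4)/9))*45 = (156 + (-32 - 4/9))*45 = (156 - 292/9)*45 = (1112/9)*45 = 5560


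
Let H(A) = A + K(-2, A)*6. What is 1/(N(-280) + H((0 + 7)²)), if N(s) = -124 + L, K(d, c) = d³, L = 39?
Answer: -1/84 ≈ -0.011905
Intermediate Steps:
N(s) = -85 (N(s) = -124 + 39 = -85)
H(A) = -48 + A (H(A) = A + (-2)³*6 = A - 8*6 = A - 48 = -48 + A)
1/(N(-280) + H((0 + 7)²)) = 1/(-85 + (-48 + (0 + 7)²)) = 1/(-85 + (-48 + 7²)) = 1/(-85 + (-48 + 49)) = 1/(-85 + 1) = 1/(-84) = -1/84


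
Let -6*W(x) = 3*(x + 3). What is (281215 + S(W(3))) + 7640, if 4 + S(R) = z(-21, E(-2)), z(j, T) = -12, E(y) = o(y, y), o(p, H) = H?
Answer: 288839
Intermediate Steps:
E(y) = y
W(x) = -3/2 - x/2 (W(x) = -(x + 3)/2 = -(3 + x)/2 = -(9 + 3*x)/6 = -3/2 - x/2)
S(R) = -16 (S(R) = -4 - 12 = -16)
(281215 + S(W(3))) + 7640 = (281215 - 16) + 7640 = 281199 + 7640 = 288839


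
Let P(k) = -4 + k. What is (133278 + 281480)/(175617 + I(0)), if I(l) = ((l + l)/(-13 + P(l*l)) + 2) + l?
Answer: 414758/175619 ≈ 2.3617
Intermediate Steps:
I(l) = 2 + l + 2*l/(-17 + l²) (I(l) = ((l + l)/(-13 + (-4 + l*l)) + 2) + l = ((2*l)/(-13 + (-4 + l²)) + 2) + l = ((2*l)/(-17 + l²) + 2) + l = (2*l/(-17 + l²) + 2) + l = (2 + 2*l/(-17 + l²)) + l = 2 + l + 2*l/(-17 + l²))
(133278 + 281480)/(175617 + I(0)) = (133278 + 281480)/(175617 + (-34 + 0³ - 15*0 + 2*0²)/(-17 + 0²)) = 414758/(175617 + (-34 + 0 + 0 + 2*0)/(-17 + 0)) = 414758/(175617 + (-34 + 0 + 0 + 0)/(-17)) = 414758/(175617 - 1/17*(-34)) = 414758/(175617 + 2) = 414758/175619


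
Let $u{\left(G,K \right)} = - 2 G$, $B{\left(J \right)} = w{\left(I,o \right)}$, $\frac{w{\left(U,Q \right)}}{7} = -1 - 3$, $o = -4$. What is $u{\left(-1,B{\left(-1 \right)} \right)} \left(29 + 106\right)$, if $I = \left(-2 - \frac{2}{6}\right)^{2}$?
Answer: $270$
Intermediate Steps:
$I = \frac{49}{9}$ ($I = \left(-2 - \frac{1}{3}\right)^{2} = \left(- \frac{7}{3}\right)^{2} = \frac{49}{9} \approx 5.4444$)
$w{\left(U,Q \right)} = -28$ ($w{\left(U,Q \right)} = 7 \left(-1 - 3\right) = 7 \left(-4\right) = -28$)
$B{\left(J \right)} = -28$
$u{\left(-1,B{\left(-1 \right)} \right)} \left(29 + 106\right) = \left(-2\right) \left(-1\right) \left(29 + 106\right) = 2 \cdot 135 = 270$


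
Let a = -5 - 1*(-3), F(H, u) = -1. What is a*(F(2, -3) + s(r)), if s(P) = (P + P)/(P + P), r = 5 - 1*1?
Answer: 0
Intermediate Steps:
r = 4 (r = 5 - 1 = 4)
a = -2 (a = -5 + 3 = -2)
s(P) = 1 (s(P) = (2*P)/((2*P)) = (2*P)*(1/(2*P)) = 1)
a*(F(2, -3) + s(r)) = -2*(-1 + 1) = -2*0 = 0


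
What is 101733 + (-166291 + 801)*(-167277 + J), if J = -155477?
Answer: 53412661193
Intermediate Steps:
101733 + (-166291 + 801)*(-167277 + J) = 101733 + (-166291 + 801)*(-167277 - 155477) = 101733 - 165490*(-322754) = 101733 + 53412559460 = 53412661193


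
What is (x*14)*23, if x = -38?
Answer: -12236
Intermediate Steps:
(x*14)*23 = -38*14*23 = -532*23 = -12236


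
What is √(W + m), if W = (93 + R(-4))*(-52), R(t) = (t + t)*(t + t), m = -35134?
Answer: I*√43298 ≈ 208.08*I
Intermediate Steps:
R(t) = 4*t² (R(t) = (2*t)*(2*t) = 4*t²)
W = -8164 (W = (93 + 4*(-4)²)*(-52) = (93 + 4*16)*(-52) = (93 + 64)*(-52) = 157*(-52) = -8164)
√(W + m) = √(-8164 - 35134) = √(-43298) = I*√43298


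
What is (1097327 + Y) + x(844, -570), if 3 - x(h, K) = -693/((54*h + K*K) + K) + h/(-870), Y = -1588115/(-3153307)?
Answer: 185593802365751170453/169131940975590 ≈ 1.0973e+6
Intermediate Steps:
Y = 1588115/3153307 (Y = -1588115*(-1/3153307) = 1588115/3153307 ≈ 0.50363)
x(h, K) = 3 + 693/(K + K**2 + 54*h) + h/870 (x(h, K) = 3 - (-693/((54*h + K*K) + K) + h/(-870)) = 3 - (-693/((54*h + K**2) + K) + h*(-1/870)) = 3 - (-693/((K**2 + 54*h) + K) - h/870) = 3 - (-693/(K + K**2 + 54*h) - h/870) = 3 + (693/(K + K**2 + 54*h) + h/870) = 3 + 693/(K + K**2 + 54*h) + h/870)
(1097327 + Y) + x(844, -570) = (1097327 + 1588115/3153307) + (602910 + 54*844**2 + 2610*(-570) + 2610*(-570)**2 + 140940*844 - 570*844 + 844*(-570)**2)/(870*(-570 + (-570)**2 + 54*844)) = 3460210498504/3153307 + (602910 + 54*712336 - 1487700 + 2610*324900 + 118953360 - 481080 + 844*324900)/(870*(-570 + 324900 + 45576)) = 3460210498504/3153307 + (1/870)*(602910 + 38466144 - 1487700 + 847989000 + 118953360 - 481080 + 274215600)/369906 = 3460210498504/3153307 + (1/870)*(1/369906)*1278258234 = 3460210498504/3153307 + 213043039/53636370 = 185593802365751170453/169131940975590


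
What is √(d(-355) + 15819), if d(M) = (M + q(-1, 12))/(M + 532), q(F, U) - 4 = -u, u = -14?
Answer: √495533802/177 ≈ 125.77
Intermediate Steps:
q(F, U) = 18 (q(F, U) = 4 - 1*(-14) = 4 + 14 = 18)
d(M) = (18 + M)/(532 + M) (d(M) = (M + 18)/(M + 532) = (18 + M)/(532 + M))
√(d(-355) + 15819) = √((18 - 355)/(532 - 355) + 15819) = √(-337/177 + 15819) = √(2799626/177) = √495533802/177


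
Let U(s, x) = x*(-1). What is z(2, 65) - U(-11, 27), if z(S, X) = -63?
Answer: -36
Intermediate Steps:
U(s, x) = -x
z(2, 65) - U(-11, 27) = -63 - (-1)*27 = -63 - 1*(-27) = -63 + 27 = -36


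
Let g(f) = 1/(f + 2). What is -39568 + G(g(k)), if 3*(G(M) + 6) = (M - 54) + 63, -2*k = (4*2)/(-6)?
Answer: -316567/8 ≈ -39571.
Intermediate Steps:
k = ⅔ (k = -4*2/(2*(-6)) = -4*(-1)/6 = -½*(-4/3) = ⅔ ≈ 0.66667)
g(f) = 1/(2 + f)
G(M) = -3 + M/3 (G(M) = -6 + ((M - 54) + 63)/3 = -6 + ((-54 + M) + 63)/3 = -6 + (9 + M)/3 = -6 + (3 + M/3) = -3 + M/3)
-39568 + G(g(k)) = -39568 + (-3 + 1/(3*(2 + ⅔))) = -39568 + (-3 + 1/(3*(8/3))) = -39568 + (-3 + (⅓)*(3/8)) = -39568 + (-3 + ⅛) = -39568 - 23/8 = -316567/8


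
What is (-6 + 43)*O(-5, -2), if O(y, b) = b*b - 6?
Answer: -74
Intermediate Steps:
O(y, b) = -6 + b**2 (O(y, b) = b**2 - 6 = -6 + b**2)
(-6 + 43)*O(-5, -2) = (-6 + 43)*(-6 + (-2)**2) = 37*(-6 + 4) = 37*(-2) = -74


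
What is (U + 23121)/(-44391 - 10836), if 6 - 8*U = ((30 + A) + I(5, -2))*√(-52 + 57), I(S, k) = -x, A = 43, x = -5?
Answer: -30829/73636 + 13*√5/73636 ≈ -0.41827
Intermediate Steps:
I(S, k) = 5 (I(S, k) = -1*(-5) = 5)
U = ¾ - 39*√5/4 (U = ¾ - ((30 + 43) + 5)*√(-52 + 57)/8 = ¾ - (73 + 5)*√5/8 = ¾ - 39*√5/4 ≈ -21.052)
(U + 23121)/(-44391 - 10836) = ((¾ - 39*√5/4) + 23121)/(-44391 - 10836) = (92487/4 - 39*√5/4)/(-55227) = (92487/4 - 39*√5/4)*(-1/55227) = -30829/73636 + 13*√5/73636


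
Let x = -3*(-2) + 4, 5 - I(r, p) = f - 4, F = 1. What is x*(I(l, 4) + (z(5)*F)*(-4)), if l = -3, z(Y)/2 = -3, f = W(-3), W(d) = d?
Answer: 360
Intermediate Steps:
f = -3
z(Y) = -6 (z(Y) = 2*(-3) = -6)
I(r, p) = 12 (I(r, p) = 5 - (-3 - 4) = 5 - 1*(-7) = 5 + 7 = 12)
x = 10 (x = 6 + 4 = 10)
x*(I(l, 4) + (z(5)*F)*(-4)) = 10*(12 - 6*1*(-4)) = 10*(12 - 6*(-4)) = 10*(12 + 24) = 10*36 = 360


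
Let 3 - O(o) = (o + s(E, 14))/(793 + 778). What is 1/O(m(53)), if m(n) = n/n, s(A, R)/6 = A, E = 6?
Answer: 1571/4676 ≈ 0.33597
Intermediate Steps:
s(A, R) = 6*A
m(n) = 1
O(o) = 4677/1571 - o/1571 (O(o) = 3 - (o + 6*6)/(793 + 778) = 3 - (o + 36)/1571 = 3 - (36 + o)/1571 = 3 - (36/1571 + o/1571) = 3 + (-36/1571 - o/1571) = 4677/1571 - o/1571)
1/O(m(53)) = 1/(4677/1571 - 1/1571*1) = 1/(4677/1571 - 1/1571) = 1/(4676/1571) = 1571/4676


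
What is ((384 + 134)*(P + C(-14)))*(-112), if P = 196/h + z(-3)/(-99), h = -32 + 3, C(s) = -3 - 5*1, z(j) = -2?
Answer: 2454889024/2871 ≈ 8.5506e+5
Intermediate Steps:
C(s) = -8 (C(s) = -3 - 5 = -8)
h = -29
P = -19346/2871 (P = 196/(-29) - 2/(-99) = 196*(-1/29) - 2*(-1/99) = -196/29 + 2/99 = -19346/2871 ≈ -6.7384)
((384 + 134)*(P + C(-14)))*(-112) = ((384 + 134)*(-19346/2871 - 8))*(-112) = (518*(-42314/2871))*(-112) = -21918652/2871*(-112) = 2454889024/2871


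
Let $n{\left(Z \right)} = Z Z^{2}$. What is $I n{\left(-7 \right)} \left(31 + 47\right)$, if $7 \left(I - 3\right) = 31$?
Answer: $-198744$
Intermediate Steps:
$n{\left(Z \right)} = Z^{3}$
$I = \frac{52}{7}$ ($I = 3 + \frac{1}{7} \cdot 31 = 3 + \frac{31}{7} = \frac{52}{7} \approx 7.4286$)
$I n{\left(-7 \right)} \left(31 + 47\right) = \frac{52 \left(-7\right)^{3} \left(31 + 47\right)}{7} = \frac{52 \left(\left(-343\right) 78\right)}{7} = \frac{52}{7} \left(-26754\right) = -198744$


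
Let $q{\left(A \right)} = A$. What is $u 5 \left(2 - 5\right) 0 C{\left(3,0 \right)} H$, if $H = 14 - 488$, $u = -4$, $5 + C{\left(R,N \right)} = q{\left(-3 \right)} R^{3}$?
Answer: $0$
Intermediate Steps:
$C{\left(R,N \right)} = -5 - 3 R^{3}$
$H = -474$ ($H = 14 - 488 = -474$)
$u 5 \left(2 - 5\right) 0 C{\left(3,0 \right)} H = - 4 \cdot 5 \left(2 - 5\right) 0 \left(-5 - 3 \cdot 3^{3}\right) \left(-474\right) = - 4 \cdot 5 \left(\left(-3\right) 0\right) \left(-5 - 81\right) \left(-474\right) = - 4 \cdot 5 \cdot 0 \left(-5 - 81\right) \left(-474\right) = - 4 \cdot 0 \left(-86\right) \left(-474\right) = - 4 \cdot 0 \left(-474\right) = \left(-4\right) 0 = 0$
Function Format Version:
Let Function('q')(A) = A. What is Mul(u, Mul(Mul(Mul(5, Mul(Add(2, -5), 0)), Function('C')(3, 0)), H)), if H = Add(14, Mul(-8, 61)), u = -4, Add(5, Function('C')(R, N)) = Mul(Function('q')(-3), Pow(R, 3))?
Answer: 0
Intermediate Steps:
Function('C')(R, N) = Add(-5, Mul(-3, Pow(R, 3)))
H = -474 (H = Add(14, -488) = -474)
Mul(u, Mul(Mul(Mul(5, Mul(Add(2, -5), 0)), Function('C')(3, 0)), H)) = Mul(-4, Mul(Mul(Mul(5, Mul(Add(2, -5), 0)), Add(-5, Mul(-3, Pow(3, 3)))), -474)) = Mul(-4, Mul(Mul(Mul(5, Mul(-3, 0)), Add(-5, Mul(-3, 27))), -474)) = Mul(-4, Mul(Mul(Mul(5, 0), Add(-5, -81)), -474)) = Mul(-4, Mul(Mul(0, -86), -474)) = Mul(-4, Mul(0, -474)) = Mul(-4, 0) = 0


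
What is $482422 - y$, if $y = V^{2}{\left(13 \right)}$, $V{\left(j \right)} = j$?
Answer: $482253$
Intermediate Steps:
$y = 169$ ($y = 13^{2} = 169$)
$482422 - y = 482422 - 169 = 482253$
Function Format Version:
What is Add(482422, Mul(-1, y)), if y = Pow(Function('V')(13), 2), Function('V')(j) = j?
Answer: 482253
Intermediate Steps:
y = 169 (y = Pow(13, 2) = 169)
Add(482422, Mul(-1, y)) = Add(482422, Mul(-1, 169)) = Add(482422, -169) = 482253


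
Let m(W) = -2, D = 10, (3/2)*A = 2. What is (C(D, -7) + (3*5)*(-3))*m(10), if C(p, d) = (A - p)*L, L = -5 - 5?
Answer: -250/3 ≈ -83.333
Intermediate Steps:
A = 4/3 (A = (2/3)*2 = 4/3 ≈ 1.3333)
L = -10
C(p, d) = -40/3 + 10*p (C(p, d) = (4/3 - p)*(-10) = -40/3 + 10*p)
(C(D, -7) + (3*5)*(-3))*m(10) = ((-40/3 + 10*10) + (3*5)*(-3))*(-2) = ((-40/3 + 100) + 15*(-3))*(-2) = (260/3 - 45)*(-2) = (125/3)*(-2) = -250/3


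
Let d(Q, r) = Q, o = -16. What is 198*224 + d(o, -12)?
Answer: 44336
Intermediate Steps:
198*224 + d(o, -12) = 198*224 - 16 = 44352 - 16 = 44336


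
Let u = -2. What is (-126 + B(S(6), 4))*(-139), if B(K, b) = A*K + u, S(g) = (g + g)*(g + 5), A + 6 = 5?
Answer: 36140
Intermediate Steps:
A = -1 (A = -6 + 5 = -1)
S(g) = 2*g*(5 + g) (S(g) = (2*g)*(5 + g) = 2*g*(5 + g))
B(K, b) = -2 - K (B(K, b) = -K - 2 = -2 - K)
(-126 + B(S(6), 4))*(-139) = (-126 + (-2 - 2*6*(5 + 6)))*(-139) = (-126 + (-2 - 2*6*11))*(-139) = (-126 + (-2 - 1*132))*(-139) = (-126 + (-2 - 132))*(-139) = (-126 - 134)*(-139) = -260*(-139) = 36140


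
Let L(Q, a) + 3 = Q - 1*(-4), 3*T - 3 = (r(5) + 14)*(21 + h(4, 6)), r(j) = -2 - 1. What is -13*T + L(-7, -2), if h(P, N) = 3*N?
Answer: -1878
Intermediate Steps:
r(j) = -3
T = 144 (T = 1 + ((-3 + 14)*(21 + 3*6))/3 = 1 + (11*(21 + 18))/3 = 1 + (11*39)/3 = 1 + (⅓)*429 = 1 + 143 = 144)
L(Q, a) = 1 + Q (L(Q, a) = -3 + (Q - 1*(-4)) = -3 + (Q + 4) = -3 + (4 + Q) = 1 + Q)
-13*T + L(-7, -2) = -13*144 + (1 - 7) = -1872 - 6 = -1878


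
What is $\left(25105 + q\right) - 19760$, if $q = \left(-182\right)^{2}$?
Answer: $38469$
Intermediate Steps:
$q = 33124$
$\left(25105 + q\right) - 19760 = \left(25105 + 33124\right) - 19760 = 58229 - 19760 = 38469$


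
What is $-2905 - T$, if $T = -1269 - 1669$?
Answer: $33$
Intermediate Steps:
$T = -2938$
$-2905 - T = -2905 - -2938 = -2905 + 2938 = 33$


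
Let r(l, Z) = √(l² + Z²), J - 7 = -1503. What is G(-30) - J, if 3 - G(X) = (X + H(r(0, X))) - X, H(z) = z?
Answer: 1469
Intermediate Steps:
J = -1496 (J = 7 - 1503 = -1496)
r(l, Z) = √(Z² + l²)
G(X) = 3 - √(X²) (G(X) = 3 - ((X + √(X² + 0²)) - X) = 3 - ((X + √(X² + 0)) - X) = 3 - ((X + √(X²)) - X) = 3 - √(X²))
G(-30) - J = (3 - √((-30)²)) - 1*(-1496) = (3 - √900) + 1496 = (3 - 1*30) + 1496 = (3 - 30) + 1496 = -27 + 1496 = 1469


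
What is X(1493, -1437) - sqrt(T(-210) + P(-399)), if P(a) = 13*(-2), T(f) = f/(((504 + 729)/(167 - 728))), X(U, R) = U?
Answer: 1493 - 2*sqrt(326334)/137 ≈ 1484.7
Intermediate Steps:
T(f) = -187*f/411 (T(f) = f/((1233/(-561))) = f/((1233*(-1/561))) = f/(-411/187) = f*(-187/411) = -187*f/411)
P(a) = -26
X(1493, -1437) - sqrt(T(-210) + P(-399)) = 1493 - sqrt(-187/411*(-210) - 26) = 1493 - sqrt(13090/137 - 26) = 1493 - sqrt(9528/137) = 1493 - 2*sqrt(326334)/137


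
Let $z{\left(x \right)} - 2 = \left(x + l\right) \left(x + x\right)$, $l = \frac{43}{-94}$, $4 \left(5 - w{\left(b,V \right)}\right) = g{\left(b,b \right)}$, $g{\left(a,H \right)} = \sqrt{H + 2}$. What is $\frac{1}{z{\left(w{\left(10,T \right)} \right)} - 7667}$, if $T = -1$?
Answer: $- \frac{33656653}{256397681987} + \frac{42159 \sqrt{3}}{256397681987} \approx -0.00013098$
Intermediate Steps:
$g{\left(a,H \right)} = \sqrt{2 + H}$
$w{\left(b,V \right)} = 5 - \frac{\sqrt{2 + b}}{4}$
$l = - \frac{43}{94}$ ($l = 43 \left(- \frac{1}{94}\right) = - \frac{43}{94} \approx -0.45745$)
$z{\left(x \right)} = 2 + 2 x \left(- \frac{43}{94} + x\right)$ ($z{\left(x \right)} = 2 + \left(x - \frac{43}{94}\right) \left(x + x\right) = 2 + \left(- \frac{43}{94} + x\right) 2 x = 2 + 2 x \left(- \frac{43}{94} + x\right)$)
$\frac{1}{z{\left(w{\left(10,T \right)} \right)} - 7667} = \frac{1}{\left(2 + 2 \left(5 - \frac{\sqrt{2 + 10}}{4}\right)^{2} - \frac{43 \left(5 - \frac{\sqrt{2 + 10}}{4}\right)}{47}\right) - 7667} = \frac{1}{\left(2 + 2 \left(5 - \frac{\sqrt{12}}{4}\right)^{2} - \frac{43 \left(5 - \frac{\sqrt{12}}{4}\right)}{47}\right) - 7667} = \frac{1}{\left(2 + 2 \left(5 - \frac{2 \sqrt{3}}{4}\right)^{2} - \frac{43 \left(5 - \frac{2 \sqrt{3}}{4}\right)}{47}\right) - 7667} = \frac{1}{\left(2 + 2 \left(5 - \frac{\sqrt{3}}{2}\right)^{2} - \frac{43 \left(5 - \frac{\sqrt{3}}{2}\right)}{47}\right) - 7667} = \frac{1}{\left(2 + 2 \left(5 - \frac{\sqrt{3}}{2}\right)^{2} - \left(\frac{215}{47} - \frac{43 \sqrt{3}}{94}\right)\right) - 7667} = \frac{1}{\left(- \frac{121}{47} + 2 \left(5 - \frac{\sqrt{3}}{2}\right)^{2} + \frac{43 \sqrt{3}}{94}\right) - 7667} = \frac{1}{- \frac{360470}{47} + 2 \left(5 - \frac{\sqrt{3}}{2}\right)^{2} + \frac{43 \sqrt{3}}{94}}$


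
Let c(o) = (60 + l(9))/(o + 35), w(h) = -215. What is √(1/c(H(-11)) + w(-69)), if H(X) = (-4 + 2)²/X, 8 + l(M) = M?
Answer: 2*I*√24136541/671 ≈ 14.644*I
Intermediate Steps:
l(M) = -8 + M
H(X) = 4/X (H(X) = (-2)²/X = 4/X)
c(o) = 61/(35 + o) (c(o) = (60 + (-8 + 9))/(o + 35) = (60 + 1)/(35 + o) = 61/(35 + o))
√(1/c(H(-11)) + w(-69)) = √(1/(61/(35 + 4/(-11))) - 215) = √(1/(61/(35 + 4*(-1/11))) - 215) = √(1/(61/(35 - 4/11)) - 215) = √(1/(61/(381/11)) - 215) = √(1/(61*(11/381)) - 215) = √(1/(671/381) - 215) = √(381/671 - 215) = √(-143884/671) = 2*I*√24136541/671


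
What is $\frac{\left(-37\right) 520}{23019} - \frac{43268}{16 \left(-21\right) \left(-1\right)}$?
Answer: $- \frac{83537561}{644532} \approx -129.61$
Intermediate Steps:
$\frac{\left(-37\right) 520}{23019} - \frac{43268}{16 \left(-21\right) \left(-1\right)} = \left(-19240\right) \frac{1}{23019} - \frac{43268}{\left(-336\right) \left(-1\right)} = - \frac{19240}{23019} - \frac{43268}{336} = - \frac{19240}{23019} - \frac{10817}{84} = - \frac{83537561}{644532}$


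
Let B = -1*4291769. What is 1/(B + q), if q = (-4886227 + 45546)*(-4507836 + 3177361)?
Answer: 1/6440400761706 ≈ 1.5527e-13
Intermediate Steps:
B = -4291769
q = 6440405053475 (q = -4840681*(-1330475) = 6440405053475)
1/(B + q) = 1/(-4291769 + 6440405053475) = 1/6440400761706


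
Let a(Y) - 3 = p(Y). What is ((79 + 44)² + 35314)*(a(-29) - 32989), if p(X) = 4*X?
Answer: -1669764186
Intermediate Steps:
a(Y) = 3 + 4*Y
((79 + 44)² + 35314)*(a(-29) - 32989) = ((79 + 44)² + 35314)*((3 + 4*(-29)) - 32989) = (123² + 35314)*((3 - 116) - 32989) = (15129 + 35314)*(-113 - 32989) = 50443*(-33102) = -1669764186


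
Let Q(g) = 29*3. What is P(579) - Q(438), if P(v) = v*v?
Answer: 335154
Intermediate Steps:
Q(g) = 87
P(v) = v²
P(579) - Q(438) = 579² - 1*87 = 335241 - 87 = 335154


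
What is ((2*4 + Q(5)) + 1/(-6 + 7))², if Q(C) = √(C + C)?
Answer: (9 + √10)² ≈ 147.92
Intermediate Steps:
Q(C) = √2*√C (Q(C) = √(2*C) = √2*√C)
((2*4 + Q(5)) + 1/(-6 + 7))² = ((2*4 + √2*√5) + 1/(-6 + 7))² = ((8 + √10) + 1/1)² = ((8 + √10) + 1)² = (9 + √10)²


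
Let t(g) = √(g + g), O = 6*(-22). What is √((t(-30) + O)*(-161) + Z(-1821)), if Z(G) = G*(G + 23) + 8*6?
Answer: √(3295458 - 322*I*√15) ≈ 1815.3 - 0.344*I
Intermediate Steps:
O = -132
t(g) = √2*√g (t(g) = √(2*g) = √2*√g)
Z(G) = 48 + G*(23 + G) (Z(G) = G*(23 + G) + 48 = 48 + G*(23 + G))
√((t(-30) + O)*(-161) + Z(-1821)) = √((√2*√(-30) - 132)*(-161) + (48 + (-1821)² + 23*(-1821))) = √((√2*(I*√30) - 132)*(-161) + (48 + 3316041 - 41883)) = √((2*I*√15 - 132)*(-161) + 3274206) = √((-132 + 2*I*√15)*(-161) + 3274206) = √((21252 - 322*I*√15) + 3274206) = √(3295458 - 322*I*√15)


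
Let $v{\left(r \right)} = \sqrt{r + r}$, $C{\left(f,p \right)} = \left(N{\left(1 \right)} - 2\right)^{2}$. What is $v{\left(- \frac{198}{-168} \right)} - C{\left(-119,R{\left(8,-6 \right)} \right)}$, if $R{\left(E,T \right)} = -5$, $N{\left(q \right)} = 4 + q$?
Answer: $-9 + \frac{\sqrt{462}}{14} \approx -7.4647$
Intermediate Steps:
$C{\left(f,p \right)} = 9$ ($C{\left(f,p \right)} = \left(\left(4 + 1\right) - 2\right)^{2} = \left(5 - 2\right)^{2} = 3^{2} = 9$)
$v{\left(r \right)} = \sqrt{2} \sqrt{r}$ ($v{\left(r \right)} = \sqrt{2 r} = \sqrt{2} \sqrt{r}$)
$v{\left(- \frac{198}{-168} \right)} - C{\left(-119,R{\left(8,-6 \right)} \right)} = \sqrt{2} \sqrt{- \frac{198}{-168}} - 9 = \sqrt{2} \sqrt{\left(-198\right) \left(- \frac{1}{168}\right)} - 9 = \sqrt{2} \sqrt{\frac{33}{28}} - 9 = \sqrt{2} \frac{\sqrt{231}}{14} - 9 = \frac{\sqrt{462}}{14} - 9 = -9 + \frac{\sqrt{462}}{14}$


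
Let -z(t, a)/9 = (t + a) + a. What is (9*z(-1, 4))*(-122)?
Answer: 69174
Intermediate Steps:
z(t, a) = -18*a - 9*t (z(t, a) = -9*((t + a) + a) = -9*((a + t) + a) = -9*(t + 2*a) = -18*a - 9*t)
(9*z(-1, 4))*(-122) = (9*(-18*4 - 9*(-1)))*(-122) = (9*(-72 + 9))*(-122) = (9*(-63))*(-122) = -567*(-122) = 69174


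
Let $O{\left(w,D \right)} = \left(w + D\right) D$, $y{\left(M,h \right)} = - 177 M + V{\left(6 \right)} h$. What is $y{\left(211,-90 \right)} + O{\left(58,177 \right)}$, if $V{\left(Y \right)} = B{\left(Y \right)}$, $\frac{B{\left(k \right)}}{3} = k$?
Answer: $2628$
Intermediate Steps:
$B{\left(k \right)} = 3 k$
$V{\left(Y \right)} = 3 Y$
$y{\left(M,h \right)} = - 177 M + 18 h$ ($y{\left(M,h \right)} = - 177 M + 3 \cdot 6 h = - 177 M + 18 h$)
$O{\left(w,D \right)} = D \left(D + w\right)$ ($O{\left(w,D \right)} = \left(D + w\right) D = D \left(D + w\right)$)
$y{\left(211,-90 \right)} + O{\left(58,177 \right)} = \left(\left(-177\right) 211 + 18 \left(-90\right)\right) + 177 \left(177 + 58\right) = \left(-37347 - 1620\right) + 177 \cdot 235 = -38967 + 41595 = 2628$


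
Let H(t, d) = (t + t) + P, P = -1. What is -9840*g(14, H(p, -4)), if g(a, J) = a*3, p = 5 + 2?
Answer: -413280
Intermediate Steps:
p = 7
H(t, d) = -1 + 2*t (H(t, d) = (t + t) - 1 = 2*t - 1 = -1 + 2*t)
g(a, J) = 3*a
-9840*g(14, H(p, -4)) = -29520*14 = -9840*42 = -413280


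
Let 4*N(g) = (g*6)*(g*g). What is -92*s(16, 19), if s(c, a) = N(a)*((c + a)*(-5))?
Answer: 165644850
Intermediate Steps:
N(g) = 3*g³/2 (N(g) = ((g*6)*(g*g))/4 = ((6*g)*g²)/4 = (6*g³)/4 = 3*g³/2)
s(c, a) = 3*a³*(-5*a - 5*c)/2 (s(c, a) = (3*a³/2)*((c + a)*(-5)) = (3*a³/2)*((a + c)*(-5)) = (3*a³/2)*(-5*a - 5*c) = 3*a³*(-5*a - 5*c)/2)
-92*s(16, 19) = -690*19³*(-1*19 - 1*16) = -690*6859*(-19 - 16) = -690*6859*(-35) = -92*(-3600975/2) = 165644850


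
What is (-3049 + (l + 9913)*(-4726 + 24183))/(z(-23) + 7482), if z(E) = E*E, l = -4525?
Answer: 104831267/8011 ≈ 13086.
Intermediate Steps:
z(E) = E**2
(-3049 + (l + 9913)*(-4726 + 24183))/(z(-23) + 7482) = (-3049 + (-4525 + 9913)*(-4726 + 24183))/((-23)**2 + 7482) = (-3049 + 5388*19457)/(529 + 7482) = (-3049 + 104834316)/8011 = 104831267*(1/8011) = 104831267/8011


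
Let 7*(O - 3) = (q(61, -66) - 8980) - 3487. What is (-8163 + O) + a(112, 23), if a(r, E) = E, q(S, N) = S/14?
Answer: -971903/98 ≈ -9917.4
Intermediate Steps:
q(S, N) = S/14 (q(S, N) = S*(1/14) = S/14)
O = -174183/98 (O = 3 + (((1/14)*61 - 8980) - 3487)/7 = 3 + ((61/14 - 8980) - 3487)/7 = 3 + (-125659/14 - 3487)/7 = 3 + (⅐)*(-174477/14) = 3 - 174477/98 = -174183/98 ≈ -1777.4)
(-8163 + O) + a(112, 23) = (-8163 - 174183/98) + 23 = -974157/98 + 23 = -971903/98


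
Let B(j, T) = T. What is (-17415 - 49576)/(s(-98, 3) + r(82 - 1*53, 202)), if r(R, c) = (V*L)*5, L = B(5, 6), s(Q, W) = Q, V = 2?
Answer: 66991/38 ≈ 1762.9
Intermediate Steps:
L = 6
r(R, c) = 60 (r(R, c) = (2*6)*5 = 12*5 = 60)
(-17415 - 49576)/(s(-98, 3) + r(82 - 1*53, 202)) = (-17415 - 49576)/(-98 + 60) = -66991/(-38) = -66991*(-1/38) = 66991/38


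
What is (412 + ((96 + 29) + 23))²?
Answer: 313600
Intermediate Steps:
(412 + ((96 + 29) + 23))² = (412 + (125 + 23))² = (412 + 148)² = 560² = 313600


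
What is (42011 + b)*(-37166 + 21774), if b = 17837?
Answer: -921180416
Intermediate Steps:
(42011 + b)*(-37166 + 21774) = (42011 + 17837)*(-37166 + 21774) = 59848*(-15392) = -921180416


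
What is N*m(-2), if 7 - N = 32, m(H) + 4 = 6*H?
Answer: 400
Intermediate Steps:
m(H) = -4 + 6*H
N = -25 (N = 7 - 1*32 = 7 - 32 = -25)
N*m(-2) = -25*(-4 + 6*(-2)) = -25*(-4 - 12) = -25*(-16) = 400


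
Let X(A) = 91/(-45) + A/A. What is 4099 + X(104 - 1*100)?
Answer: 184409/45 ≈ 4098.0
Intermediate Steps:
X(A) = -46/45 (X(A) = 91*(-1/45) + 1 = -91/45 + 1 = -46/45)
4099 + X(104 - 1*100) = 4099 - 46/45 = 184409/45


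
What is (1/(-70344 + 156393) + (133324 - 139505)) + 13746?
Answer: 650960686/86049 ≈ 7565.0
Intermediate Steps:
(1/(-70344 + 156393) + (133324 - 139505)) + 13746 = (1/86049 - 6181) + 13746 = -531868868/86049 + 13746 = 650960686/86049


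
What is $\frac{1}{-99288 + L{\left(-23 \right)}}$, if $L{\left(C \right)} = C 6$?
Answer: $- \frac{1}{99426} \approx -1.0058 \cdot 10^{-5}$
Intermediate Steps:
$L{\left(C \right)} = 6 C$
$\frac{1}{-99288 + L{\left(-23 \right)}} = \frac{1}{-99288 + 6 \left(-23\right)} = \frac{1}{-99288 - 138} = \frac{1}{-99426} = - \frac{1}{99426}$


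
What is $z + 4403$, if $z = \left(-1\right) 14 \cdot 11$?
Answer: $4249$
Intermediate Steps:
$z = -154$ ($z = \left(-14\right) 11 = -154$)
$z + 4403 = -154 + 4403 = 4249$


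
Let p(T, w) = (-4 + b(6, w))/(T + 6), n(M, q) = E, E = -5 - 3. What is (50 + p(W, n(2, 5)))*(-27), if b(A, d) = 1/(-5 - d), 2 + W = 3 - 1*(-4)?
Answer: -1341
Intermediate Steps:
E = -8
n(M, q) = -8
W = 5 (W = -2 + (3 - 1*(-4)) = -2 + (3 + 4) = -2 + 7 = 5)
p(T, w) = (-4 - 1/(5 + w))/(6 + T) (p(T, w) = (-4 - 1/(5 + w))/(T + 6) = (-4 - 1/(5 + w))/(6 + T))
(50 + p(W, n(2, 5)))*(-27) = (50 + (-21 - 4*(-8))/((5 - 8)*(6 + 5)))*(-27) = (50 + (-21 + 32)/(-3*11))*(-27) = (50 - ⅓*1/11*11)*(-27) = (50 - ⅓)*(-27) = (149/3)*(-27) = -1341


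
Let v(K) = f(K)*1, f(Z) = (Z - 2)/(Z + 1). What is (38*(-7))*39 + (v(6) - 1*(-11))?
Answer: -72537/7 ≈ -10362.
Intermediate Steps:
f(Z) = (-2 + Z)/(1 + Z)
v(K) = (-2 + K)/(1 + K) (v(K) = ((-2 + K)/(1 + K))*1 = (-2 + K)/(1 + K))
(38*(-7))*39 + (v(6) - 1*(-11)) = (38*(-7))*39 + ((-2 + 6)/(1 + 6) - 1*(-11)) = -266*39 + (4/7 + 11) = -10374 + ((⅐)*4 + 11) = -10374 + (4/7 + 11) = -10374 + 81/7 = -72537/7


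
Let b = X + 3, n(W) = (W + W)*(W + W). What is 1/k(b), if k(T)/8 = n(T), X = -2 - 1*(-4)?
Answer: 1/800 ≈ 0.0012500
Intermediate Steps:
X = 2 (X = -2 + 4 = 2)
n(W) = 4*W² (n(W) = (2*W)*(2*W) = 4*W²)
b = 5 (b = 2 + 3 = 5)
k(T) = 32*T² (k(T) = 8*(4*T²) = 32*T²)
1/k(b) = 1/(32*5²) = 1/(32*25) = 1/800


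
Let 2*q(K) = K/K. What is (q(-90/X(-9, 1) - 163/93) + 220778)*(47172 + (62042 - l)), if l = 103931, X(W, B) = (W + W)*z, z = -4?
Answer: 2332745631/2 ≈ 1.1664e+9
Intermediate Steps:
X(W, B) = -8*W (X(W, B) = (W + W)*(-4) = (2*W)*(-4) = -8*W)
q(K) = ½ (q(K) = (K/K)/2 = (½)*1 = ½)
(q(-90/X(-9, 1) - 163/93) + 220778)*(47172 + (62042 - l)) = (½ + 220778)*(47172 + (62042 - 1*103931)) = 441557*(47172 + (62042 - 103931))/2 = 441557*(47172 - 41889)/2 = (441557/2)*5283 = 2332745631/2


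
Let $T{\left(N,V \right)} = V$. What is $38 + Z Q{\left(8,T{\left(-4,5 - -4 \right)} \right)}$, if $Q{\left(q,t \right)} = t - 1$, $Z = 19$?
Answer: $190$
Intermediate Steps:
$Q{\left(q,t \right)} = -1 + t$ ($Q{\left(q,t \right)} = t - 1 = -1 + t$)
$38 + Z Q{\left(8,T{\left(-4,5 - -4 \right)} \right)} = 38 + 19 \left(-1 + \left(5 - -4\right)\right) = 38 + 19 \left(-1 + \left(5 + 4\right)\right) = 38 + 19 \left(-1 + 9\right) = 38 + 19 \cdot 8 = 38 + 152 = 190$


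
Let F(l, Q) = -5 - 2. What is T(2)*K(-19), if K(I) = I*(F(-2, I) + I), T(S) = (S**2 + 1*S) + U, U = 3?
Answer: 4446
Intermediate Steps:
F(l, Q) = -7
T(S) = 3 + S + S**2 (T(S) = (S**2 + 1*S) + 3 = (S**2 + S) + 3 = (S + S**2) + 3 = 3 + S + S**2)
K(I) = I*(-7 + I)
T(2)*K(-19) = (3 + 2 + 2**2)*(-19*(-7 - 19)) = (3 + 2 + 4)*(-19*(-26)) = 9*494 = 4446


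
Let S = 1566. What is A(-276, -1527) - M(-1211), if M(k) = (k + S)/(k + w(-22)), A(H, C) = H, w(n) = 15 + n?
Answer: -335813/1218 ≈ -275.71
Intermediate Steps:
M(k) = (1566 + k)/(-7 + k) (M(k) = (k + 1566)/(k + (15 - 22)) = (1566 + k)/(k - 7) = (1566 + k)/(-7 + k))
A(-276, -1527) - M(-1211) = -276 - (1566 - 1211)/(-7 - 1211) = -276 - 355/(-1218) = -276 - (-1)*355/1218 = -276 - 1*(-355/1218) = -276 + 355/1218 = -335813/1218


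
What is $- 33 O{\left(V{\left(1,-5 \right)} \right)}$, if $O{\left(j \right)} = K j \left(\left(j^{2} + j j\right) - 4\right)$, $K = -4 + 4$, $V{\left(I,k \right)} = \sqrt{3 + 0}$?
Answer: $0$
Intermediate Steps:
$V{\left(I,k \right)} = \sqrt{3}$
$K = 0$
$O{\left(j \right)} = 0$ ($O{\left(j \right)} = 0 j \left(\left(j^{2} + j j\right) - 4\right) = 0 \left(\left(j^{2} + j^{2}\right) - 4\right) = 0 \left(2 j^{2} - 4\right) = 0 \left(-4 + 2 j^{2}\right) = 0$)
$- 33 O{\left(V{\left(1,-5 \right)} \right)} = \left(-33\right) 0 = 0$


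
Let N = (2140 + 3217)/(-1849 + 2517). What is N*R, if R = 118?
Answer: 316063/334 ≈ 946.30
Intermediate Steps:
N = 5357/668 ≈ 8.0195
N*R = (5357/668)*118 = 316063/334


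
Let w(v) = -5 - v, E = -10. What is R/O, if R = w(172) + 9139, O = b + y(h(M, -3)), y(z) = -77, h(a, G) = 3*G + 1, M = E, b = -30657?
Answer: -4481/15367 ≈ -0.29160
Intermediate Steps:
M = -10
h(a, G) = 1 + 3*G
O = -30734 (O = -30657 - 77 = -30734)
R = 8962 (R = (-5 - 1*172) + 9139 = (-5 - 172) + 9139 = -177 + 9139 = 8962)
R/O = 8962/(-30734) = 8962*(-1/30734) = -4481/15367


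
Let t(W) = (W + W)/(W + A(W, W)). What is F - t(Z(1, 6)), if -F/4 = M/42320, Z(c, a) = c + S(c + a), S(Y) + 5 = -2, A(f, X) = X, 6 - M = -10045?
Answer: -39/20 ≈ -1.9500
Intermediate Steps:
M = 10051 (M = 6 - 1*(-10045) = 6 + 10045 = 10051)
S(Y) = -7 (S(Y) = -5 - 2 = -7)
Z(c, a) = -7 + c (Z(c, a) = c - 7 = -7 + c)
t(W) = 1 (t(W) = (W + W)/(W + W) = (2*W)/((2*W)) = (2*W)*(1/(2*W)) = 1)
F = -19/20 (F = -40204/42320 = -4*19/80 = -19/20 ≈ -0.95000)
F - t(Z(1, 6)) = -19/20 - 1*1 = -19/20 - 1 = -39/20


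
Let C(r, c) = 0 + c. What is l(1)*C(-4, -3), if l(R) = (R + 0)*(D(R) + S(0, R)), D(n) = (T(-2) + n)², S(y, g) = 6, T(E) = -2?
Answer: -21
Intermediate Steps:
C(r, c) = c
D(n) = (-2 + n)²
l(R) = R*(6 + (-2 + R)²) (l(R) = (R + 0)*((-2 + R)² + 6) = R*(6 + (-2 + R)²))
l(1)*C(-4, -3) = (1*(6 + (-2 + 1)²))*(-3) = (1*(6 + (-1)²))*(-3) = (1*(6 + 1))*(-3) = (1*7)*(-3) = 7*(-3) = -21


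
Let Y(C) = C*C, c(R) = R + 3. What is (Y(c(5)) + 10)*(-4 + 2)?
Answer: -148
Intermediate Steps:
c(R) = 3 + R
Y(C) = C**2
(Y(c(5)) + 10)*(-4 + 2) = ((3 + 5)**2 + 10)*(-4 + 2) = (8**2 + 10)*(-2) = (64 + 10)*(-2) = 74*(-2) = -148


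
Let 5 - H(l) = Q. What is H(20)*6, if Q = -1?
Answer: 36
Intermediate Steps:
H(l) = 6 (H(l) = 5 - 1*(-1) = 5 + 1 = 6)
H(20)*6 = 6*6 = 36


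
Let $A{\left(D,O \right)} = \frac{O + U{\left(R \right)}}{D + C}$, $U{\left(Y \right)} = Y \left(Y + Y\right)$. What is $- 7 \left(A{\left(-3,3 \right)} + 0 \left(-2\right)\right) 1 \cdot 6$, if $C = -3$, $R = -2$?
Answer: $77$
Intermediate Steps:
$U{\left(Y \right)} = 2 Y^{2}$ ($U{\left(Y \right)} = Y 2 Y = 2 Y^{2}$)
$A{\left(D,O \right)} = \frac{8 + O}{-3 + D}$ ($A{\left(D,O \right)} = \frac{O + 2 \left(-2\right)^{2}}{D - 3} = \frac{O + 2 \cdot 4}{-3 + D} = \frac{O + 8}{-3 + D} = \frac{8 + O}{-3 + D}$)
$- 7 \left(A{\left(-3,3 \right)} + 0 \left(-2\right)\right) 1 \cdot 6 = - 7 \left(\frac{8 + 3}{-3 - 3} + 0 \left(-2\right)\right) 1 \cdot 6 = - 7 \left(\frac{1}{-6} \cdot 11 + 0\right) 6 = - 7 \left(\left(- \frac{1}{6}\right) 11 + 0\right) 6 = - 7 \left(- \frac{11}{6} + 0\right) 6 = \left(-7\right) \left(- \frac{11}{6}\right) 6 = \frac{77}{6} \cdot 6 = 77$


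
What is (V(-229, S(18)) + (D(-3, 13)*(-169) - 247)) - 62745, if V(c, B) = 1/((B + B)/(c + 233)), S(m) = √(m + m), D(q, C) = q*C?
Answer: -169202/3 ≈ -56401.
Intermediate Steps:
D(q, C) = C*q
S(m) = √2*√m (S(m) = √(2*m) = √2*√m)
V(c, B) = (233 + c)/(2*B) (V(c, B) = 1/((2*B)/(233 + c)) = 1/(2*B/(233 + c)) = (233 + c)/(2*B))
(V(-229, S(18)) + (D(-3, 13)*(-169) - 247)) - 62745 = ((233 - 229)/(2*((√2*√18))) + ((13*(-3))*(-169) - 247)) - 62745 = ((½)*4/(√2*(3*√2)) + (-39*(-169) - 247)) - 62745 = ((½)*4/6 + (6591 - 247)) - 62745 = ((½)*(⅙)*4 + 6344) - 62745 = (⅓ + 6344) - 62745 = 19033/3 - 62745 = -169202/3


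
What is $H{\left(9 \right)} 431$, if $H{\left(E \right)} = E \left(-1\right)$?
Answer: $-3879$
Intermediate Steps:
$H{\left(E \right)} = - E$
$H{\left(9 \right)} 431 = \left(-1\right) 9 \cdot 431 = \left(-9\right) 431 = -3879$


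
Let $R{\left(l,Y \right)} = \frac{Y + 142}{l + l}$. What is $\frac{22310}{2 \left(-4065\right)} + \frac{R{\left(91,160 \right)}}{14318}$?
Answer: $- \frac{2906731915}{1059288594} \approx -2.744$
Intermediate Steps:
$R{\left(l,Y \right)} = \frac{142 + Y}{2 l}$
$\frac{22310}{2 \left(-4065\right)} + \frac{R{\left(91,160 \right)}}{14318} = \frac{22310}{2 \left(-4065\right)} + \frac{\frac{1}{2} \cdot \frac{1}{91} \left(142 + 160\right)}{14318} = \frac{22310}{-8130} + \frac{1}{2} \cdot \frac{1}{91} \cdot 302 \cdot \frac{1}{14318} = 22310 \left(- \frac{1}{8130}\right) + \frac{151}{91} \cdot \frac{1}{14318} = - \frac{2231}{813} + \frac{151}{1302938} = - \frac{2906731915}{1059288594}$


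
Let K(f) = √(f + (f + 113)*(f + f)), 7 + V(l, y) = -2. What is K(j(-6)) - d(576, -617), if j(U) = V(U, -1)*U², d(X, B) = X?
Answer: -576 + 18*√421 ≈ -206.67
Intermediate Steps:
V(l, y) = -9 (V(l, y) = -7 - 2 = -9)
j(U) = -9*U²
K(f) = √(f + 2*f*(113 + f)) (K(f) = √(f + (113 + f)*(2*f)) = √(f + 2*f*(113 + f)))
K(j(-6)) - d(576, -617) = √((-9*(-6)²)*(227 + 2*(-9*(-6)²))) - 1*576 = √((-9*36)*(227 + 2*(-9*36))) - 576 = √(-324*(227 + 2*(-324))) - 576 = √(-324*(227 - 648)) - 576 = √(-324*(-421)) - 576 = √136404 - 576 = 18*√421 - 576 = -576 + 18*√421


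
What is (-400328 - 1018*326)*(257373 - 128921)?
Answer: -94052040592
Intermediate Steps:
(-400328 - 1018*326)*(257373 - 128921) = (-400328 - 331868)*128452 = -732196*128452 = -94052040592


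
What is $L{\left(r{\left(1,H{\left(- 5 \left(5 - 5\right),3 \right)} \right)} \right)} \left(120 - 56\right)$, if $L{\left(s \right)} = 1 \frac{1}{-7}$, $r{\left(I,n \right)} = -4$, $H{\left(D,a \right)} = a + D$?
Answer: $- \frac{64}{7} \approx -9.1429$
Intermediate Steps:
$H{\left(D,a \right)} = D + a$
$L{\left(s \right)} = - \frac{1}{7}$ ($L{\left(s \right)} = 1 \left(- \frac{1}{7}\right) = - \frac{1}{7}$)
$L{\left(r{\left(1,H{\left(- 5 \left(5 - 5\right),3 \right)} \right)} \right)} \left(120 - 56\right) = - \frac{120 - 56}{7} = \left(- \frac{1}{7}\right) 64 = - \frac{64}{7}$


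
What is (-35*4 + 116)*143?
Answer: -3432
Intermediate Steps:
(-35*4 + 116)*143 = (-140 + 116)*143 = -24*143 = -3432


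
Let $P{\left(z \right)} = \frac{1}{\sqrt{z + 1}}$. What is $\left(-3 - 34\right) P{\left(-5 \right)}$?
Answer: $\frac{37 i}{2} \approx 18.5 i$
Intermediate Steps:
$P{\left(z \right)} = \frac{1}{\sqrt{1 + z}}$
$\left(-3 - 34\right) P{\left(-5 \right)} = \frac{-3 - 34}{\sqrt{1 - 5}} = - \frac{37}{2 i} = - 37 \left(- \frac{i}{2}\right) = \frac{37 i}{2}$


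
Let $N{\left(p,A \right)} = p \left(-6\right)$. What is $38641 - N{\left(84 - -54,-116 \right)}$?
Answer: $39469$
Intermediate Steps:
$N{\left(p,A \right)} = - 6 p$
$38641 - N{\left(84 - -54,-116 \right)} = 38641 - - 6 \left(84 - -54\right) = 38641 - - 6 \left(84 + 54\right) = 38641 - \left(-6\right) 138 = 38641 - -828 = 38641 + 828 = 39469$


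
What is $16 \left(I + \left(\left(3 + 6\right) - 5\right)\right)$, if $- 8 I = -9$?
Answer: $82$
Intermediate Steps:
$I = \frac{9}{8}$ ($I = \left(- \frac{1}{8}\right) \left(-9\right) = \frac{9}{8} \approx 1.125$)
$16 \left(I + \left(\left(3 + 6\right) - 5\right)\right) = 16 \left(\frac{9}{8} + \left(\left(3 + 6\right) - 5\right)\right) = 16 \left(\frac{9}{8} + \left(9 - 5\right)\right) = 16 \left(\frac{9}{8} + 4\right) = 16 \cdot \frac{41}{8} = 82$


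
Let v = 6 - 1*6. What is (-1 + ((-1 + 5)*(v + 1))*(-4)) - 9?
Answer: -26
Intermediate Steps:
v = 0 (v = 6 - 6 = 0)
(-1 + ((-1 + 5)*(v + 1))*(-4)) - 9 = (-1 + ((-1 + 5)*(0 + 1))*(-4)) - 9 = (-1 + (4*1)*(-4)) - 9 = (-1 + 4*(-4)) - 9 = (-1 - 16) - 9 = -17 - 9 = -26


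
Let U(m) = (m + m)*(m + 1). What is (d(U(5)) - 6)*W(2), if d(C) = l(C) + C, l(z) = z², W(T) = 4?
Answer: 14616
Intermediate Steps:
U(m) = 2*m*(1 + m) (U(m) = (2*m)*(1 + m) = 2*m*(1 + m))
d(C) = C + C² (d(C) = C² + C = C + C²)
(d(U(5)) - 6)*W(2) = ((2*5*(1 + 5))*(1 + 2*5*(1 + 5)) - 6)*4 = ((2*5*6)*(1 + 2*5*6) - 6)*4 = (60*(1 + 60) - 6)*4 = (60*61 - 6)*4 = (3660 - 6)*4 = 3654*4 = 14616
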